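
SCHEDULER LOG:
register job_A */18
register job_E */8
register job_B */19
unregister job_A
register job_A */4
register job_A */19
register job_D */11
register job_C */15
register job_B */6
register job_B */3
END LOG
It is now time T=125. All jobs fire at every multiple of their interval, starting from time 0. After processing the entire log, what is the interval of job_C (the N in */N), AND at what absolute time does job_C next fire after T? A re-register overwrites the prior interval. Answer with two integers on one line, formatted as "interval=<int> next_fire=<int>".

Op 1: register job_A */18 -> active={job_A:*/18}
Op 2: register job_E */8 -> active={job_A:*/18, job_E:*/8}
Op 3: register job_B */19 -> active={job_A:*/18, job_B:*/19, job_E:*/8}
Op 4: unregister job_A -> active={job_B:*/19, job_E:*/8}
Op 5: register job_A */4 -> active={job_A:*/4, job_B:*/19, job_E:*/8}
Op 6: register job_A */19 -> active={job_A:*/19, job_B:*/19, job_E:*/8}
Op 7: register job_D */11 -> active={job_A:*/19, job_B:*/19, job_D:*/11, job_E:*/8}
Op 8: register job_C */15 -> active={job_A:*/19, job_B:*/19, job_C:*/15, job_D:*/11, job_E:*/8}
Op 9: register job_B */6 -> active={job_A:*/19, job_B:*/6, job_C:*/15, job_D:*/11, job_E:*/8}
Op 10: register job_B */3 -> active={job_A:*/19, job_B:*/3, job_C:*/15, job_D:*/11, job_E:*/8}
Final interval of job_C = 15
Next fire of job_C after T=125: (125//15+1)*15 = 135

Answer: interval=15 next_fire=135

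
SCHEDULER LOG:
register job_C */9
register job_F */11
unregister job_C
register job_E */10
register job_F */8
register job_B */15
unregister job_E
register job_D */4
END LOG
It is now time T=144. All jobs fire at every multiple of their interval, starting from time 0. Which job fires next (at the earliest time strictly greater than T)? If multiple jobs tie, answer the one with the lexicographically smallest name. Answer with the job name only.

Answer: job_D

Derivation:
Op 1: register job_C */9 -> active={job_C:*/9}
Op 2: register job_F */11 -> active={job_C:*/9, job_F:*/11}
Op 3: unregister job_C -> active={job_F:*/11}
Op 4: register job_E */10 -> active={job_E:*/10, job_F:*/11}
Op 5: register job_F */8 -> active={job_E:*/10, job_F:*/8}
Op 6: register job_B */15 -> active={job_B:*/15, job_E:*/10, job_F:*/8}
Op 7: unregister job_E -> active={job_B:*/15, job_F:*/8}
Op 8: register job_D */4 -> active={job_B:*/15, job_D:*/4, job_F:*/8}
  job_B: interval 15, next fire after T=144 is 150
  job_D: interval 4, next fire after T=144 is 148
  job_F: interval 8, next fire after T=144 is 152
Earliest = 148, winner (lex tiebreak) = job_D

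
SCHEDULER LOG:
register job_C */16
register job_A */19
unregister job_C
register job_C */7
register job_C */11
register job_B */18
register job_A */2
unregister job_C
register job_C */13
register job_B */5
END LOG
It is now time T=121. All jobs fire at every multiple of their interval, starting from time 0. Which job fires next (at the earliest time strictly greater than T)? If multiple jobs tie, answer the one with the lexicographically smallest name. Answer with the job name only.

Op 1: register job_C */16 -> active={job_C:*/16}
Op 2: register job_A */19 -> active={job_A:*/19, job_C:*/16}
Op 3: unregister job_C -> active={job_A:*/19}
Op 4: register job_C */7 -> active={job_A:*/19, job_C:*/7}
Op 5: register job_C */11 -> active={job_A:*/19, job_C:*/11}
Op 6: register job_B */18 -> active={job_A:*/19, job_B:*/18, job_C:*/11}
Op 7: register job_A */2 -> active={job_A:*/2, job_B:*/18, job_C:*/11}
Op 8: unregister job_C -> active={job_A:*/2, job_B:*/18}
Op 9: register job_C */13 -> active={job_A:*/2, job_B:*/18, job_C:*/13}
Op 10: register job_B */5 -> active={job_A:*/2, job_B:*/5, job_C:*/13}
  job_A: interval 2, next fire after T=121 is 122
  job_B: interval 5, next fire after T=121 is 125
  job_C: interval 13, next fire after T=121 is 130
Earliest = 122, winner (lex tiebreak) = job_A

Answer: job_A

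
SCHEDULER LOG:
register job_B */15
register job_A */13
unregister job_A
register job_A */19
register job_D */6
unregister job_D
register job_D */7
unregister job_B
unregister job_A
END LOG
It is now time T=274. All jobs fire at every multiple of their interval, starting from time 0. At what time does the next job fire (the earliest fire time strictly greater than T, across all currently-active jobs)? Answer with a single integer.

Op 1: register job_B */15 -> active={job_B:*/15}
Op 2: register job_A */13 -> active={job_A:*/13, job_B:*/15}
Op 3: unregister job_A -> active={job_B:*/15}
Op 4: register job_A */19 -> active={job_A:*/19, job_B:*/15}
Op 5: register job_D */6 -> active={job_A:*/19, job_B:*/15, job_D:*/6}
Op 6: unregister job_D -> active={job_A:*/19, job_B:*/15}
Op 7: register job_D */7 -> active={job_A:*/19, job_B:*/15, job_D:*/7}
Op 8: unregister job_B -> active={job_A:*/19, job_D:*/7}
Op 9: unregister job_A -> active={job_D:*/7}
  job_D: interval 7, next fire after T=274 is 280
Earliest fire time = 280 (job job_D)

Answer: 280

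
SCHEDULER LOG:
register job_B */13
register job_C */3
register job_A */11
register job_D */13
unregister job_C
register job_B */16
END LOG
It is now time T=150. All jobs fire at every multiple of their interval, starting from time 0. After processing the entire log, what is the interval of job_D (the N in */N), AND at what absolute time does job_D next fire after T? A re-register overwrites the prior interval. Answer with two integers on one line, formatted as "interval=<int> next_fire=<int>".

Op 1: register job_B */13 -> active={job_B:*/13}
Op 2: register job_C */3 -> active={job_B:*/13, job_C:*/3}
Op 3: register job_A */11 -> active={job_A:*/11, job_B:*/13, job_C:*/3}
Op 4: register job_D */13 -> active={job_A:*/11, job_B:*/13, job_C:*/3, job_D:*/13}
Op 5: unregister job_C -> active={job_A:*/11, job_B:*/13, job_D:*/13}
Op 6: register job_B */16 -> active={job_A:*/11, job_B:*/16, job_D:*/13}
Final interval of job_D = 13
Next fire of job_D after T=150: (150//13+1)*13 = 156

Answer: interval=13 next_fire=156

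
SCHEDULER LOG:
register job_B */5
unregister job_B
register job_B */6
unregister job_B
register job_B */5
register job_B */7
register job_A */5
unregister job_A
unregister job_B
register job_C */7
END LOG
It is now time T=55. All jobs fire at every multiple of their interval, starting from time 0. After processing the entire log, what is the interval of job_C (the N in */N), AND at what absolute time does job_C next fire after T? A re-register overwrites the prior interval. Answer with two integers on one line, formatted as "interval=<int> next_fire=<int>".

Op 1: register job_B */5 -> active={job_B:*/5}
Op 2: unregister job_B -> active={}
Op 3: register job_B */6 -> active={job_B:*/6}
Op 4: unregister job_B -> active={}
Op 5: register job_B */5 -> active={job_B:*/5}
Op 6: register job_B */7 -> active={job_B:*/7}
Op 7: register job_A */5 -> active={job_A:*/5, job_B:*/7}
Op 8: unregister job_A -> active={job_B:*/7}
Op 9: unregister job_B -> active={}
Op 10: register job_C */7 -> active={job_C:*/7}
Final interval of job_C = 7
Next fire of job_C after T=55: (55//7+1)*7 = 56

Answer: interval=7 next_fire=56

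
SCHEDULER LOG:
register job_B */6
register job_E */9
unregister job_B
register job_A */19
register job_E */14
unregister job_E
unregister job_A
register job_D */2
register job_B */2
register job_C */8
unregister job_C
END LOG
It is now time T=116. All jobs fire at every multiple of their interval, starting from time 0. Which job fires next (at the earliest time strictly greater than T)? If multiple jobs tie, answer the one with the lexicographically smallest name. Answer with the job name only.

Answer: job_B

Derivation:
Op 1: register job_B */6 -> active={job_B:*/6}
Op 2: register job_E */9 -> active={job_B:*/6, job_E:*/9}
Op 3: unregister job_B -> active={job_E:*/9}
Op 4: register job_A */19 -> active={job_A:*/19, job_E:*/9}
Op 5: register job_E */14 -> active={job_A:*/19, job_E:*/14}
Op 6: unregister job_E -> active={job_A:*/19}
Op 7: unregister job_A -> active={}
Op 8: register job_D */2 -> active={job_D:*/2}
Op 9: register job_B */2 -> active={job_B:*/2, job_D:*/2}
Op 10: register job_C */8 -> active={job_B:*/2, job_C:*/8, job_D:*/2}
Op 11: unregister job_C -> active={job_B:*/2, job_D:*/2}
  job_B: interval 2, next fire after T=116 is 118
  job_D: interval 2, next fire after T=116 is 118
Earliest = 118, winner (lex tiebreak) = job_B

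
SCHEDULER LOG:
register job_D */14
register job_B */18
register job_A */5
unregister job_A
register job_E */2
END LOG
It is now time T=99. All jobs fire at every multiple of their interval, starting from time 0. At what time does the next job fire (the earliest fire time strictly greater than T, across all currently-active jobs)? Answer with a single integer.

Answer: 100

Derivation:
Op 1: register job_D */14 -> active={job_D:*/14}
Op 2: register job_B */18 -> active={job_B:*/18, job_D:*/14}
Op 3: register job_A */5 -> active={job_A:*/5, job_B:*/18, job_D:*/14}
Op 4: unregister job_A -> active={job_B:*/18, job_D:*/14}
Op 5: register job_E */2 -> active={job_B:*/18, job_D:*/14, job_E:*/2}
  job_B: interval 18, next fire after T=99 is 108
  job_D: interval 14, next fire after T=99 is 112
  job_E: interval 2, next fire after T=99 is 100
Earliest fire time = 100 (job job_E)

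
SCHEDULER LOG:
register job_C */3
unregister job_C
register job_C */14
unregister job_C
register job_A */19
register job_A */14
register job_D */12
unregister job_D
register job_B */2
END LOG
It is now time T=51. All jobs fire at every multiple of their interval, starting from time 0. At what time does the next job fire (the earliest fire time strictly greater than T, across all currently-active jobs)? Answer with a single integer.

Op 1: register job_C */3 -> active={job_C:*/3}
Op 2: unregister job_C -> active={}
Op 3: register job_C */14 -> active={job_C:*/14}
Op 4: unregister job_C -> active={}
Op 5: register job_A */19 -> active={job_A:*/19}
Op 6: register job_A */14 -> active={job_A:*/14}
Op 7: register job_D */12 -> active={job_A:*/14, job_D:*/12}
Op 8: unregister job_D -> active={job_A:*/14}
Op 9: register job_B */2 -> active={job_A:*/14, job_B:*/2}
  job_A: interval 14, next fire after T=51 is 56
  job_B: interval 2, next fire after T=51 is 52
Earliest fire time = 52 (job job_B)

Answer: 52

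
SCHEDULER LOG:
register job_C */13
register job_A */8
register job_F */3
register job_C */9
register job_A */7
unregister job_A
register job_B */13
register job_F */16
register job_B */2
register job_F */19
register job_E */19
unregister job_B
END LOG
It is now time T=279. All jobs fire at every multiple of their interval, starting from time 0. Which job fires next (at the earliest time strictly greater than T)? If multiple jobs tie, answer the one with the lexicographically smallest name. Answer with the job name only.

Op 1: register job_C */13 -> active={job_C:*/13}
Op 2: register job_A */8 -> active={job_A:*/8, job_C:*/13}
Op 3: register job_F */3 -> active={job_A:*/8, job_C:*/13, job_F:*/3}
Op 4: register job_C */9 -> active={job_A:*/8, job_C:*/9, job_F:*/3}
Op 5: register job_A */7 -> active={job_A:*/7, job_C:*/9, job_F:*/3}
Op 6: unregister job_A -> active={job_C:*/9, job_F:*/3}
Op 7: register job_B */13 -> active={job_B:*/13, job_C:*/9, job_F:*/3}
Op 8: register job_F */16 -> active={job_B:*/13, job_C:*/9, job_F:*/16}
Op 9: register job_B */2 -> active={job_B:*/2, job_C:*/9, job_F:*/16}
Op 10: register job_F */19 -> active={job_B:*/2, job_C:*/9, job_F:*/19}
Op 11: register job_E */19 -> active={job_B:*/2, job_C:*/9, job_E:*/19, job_F:*/19}
Op 12: unregister job_B -> active={job_C:*/9, job_E:*/19, job_F:*/19}
  job_C: interval 9, next fire after T=279 is 288
  job_E: interval 19, next fire after T=279 is 285
  job_F: interval 19, next fire after T=279 is 285
Earliest = 285, winner (lex tiebreak) = job_E

Answer: job_E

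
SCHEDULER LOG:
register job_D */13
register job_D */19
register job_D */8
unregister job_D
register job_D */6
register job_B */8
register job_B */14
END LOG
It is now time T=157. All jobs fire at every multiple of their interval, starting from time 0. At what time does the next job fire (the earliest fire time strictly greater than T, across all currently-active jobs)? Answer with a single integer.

Answer: 162

Derivation:
Op 1: register job_D */13 -> active={job_D:*/13}
Op 2: register job_D */19 -> active={job_D:*/19}
Op 3: register job_D */8 -> active={job_D:*/8}
Op 4: unregister job_D -> active={}
Op 5: register job_D */6 -> active={job_D:*/6}
Op 6: register job_B */8 -> active={job_B:*/8, job_D:*/6}
Op 7: register job_B */14 -> active={job_B:*/14, job_D:*/6}
  job_B: interval 14, next fire after T=157 is 168
  job_D: interval 6, next fire after T=157 is 162
Earliest fire time = 162 (job job_D)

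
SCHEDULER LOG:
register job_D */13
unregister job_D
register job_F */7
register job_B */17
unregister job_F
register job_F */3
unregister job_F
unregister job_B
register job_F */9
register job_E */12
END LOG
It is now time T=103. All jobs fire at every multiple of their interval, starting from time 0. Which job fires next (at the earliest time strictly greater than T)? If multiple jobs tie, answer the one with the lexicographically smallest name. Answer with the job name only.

Op 1: register job_D */13 -> active={job_D:*/13}
Op 2: unregister job_D -> active={}
Op 3: register job_F */7 -> active={job_F:*/7}
Op 4: register job_B */17 -> active={job_B:*/17, job_F:*/7}
Op 5: unregister job_F -> active={job_B:*/17}
Op 6: register job_F */3 -> active={job_B:*/17, job_F:*/3}
Op 7: unregister job_F -> active={job_B:*/17}
Op 8: unregister job_B -> active={}
Op 9: register job_F */9 -> active={job_F:*/9}
Op 10: register job_E */12 -> active={job_E:*/12, job_F:*/9}
  job_E: interval 12, next fire after T=103 is 108
  job_F: interval 9, next fire after T=103 is 108
Earliest = 108, winner (lex tiebreak) = job_E

Answer: job_E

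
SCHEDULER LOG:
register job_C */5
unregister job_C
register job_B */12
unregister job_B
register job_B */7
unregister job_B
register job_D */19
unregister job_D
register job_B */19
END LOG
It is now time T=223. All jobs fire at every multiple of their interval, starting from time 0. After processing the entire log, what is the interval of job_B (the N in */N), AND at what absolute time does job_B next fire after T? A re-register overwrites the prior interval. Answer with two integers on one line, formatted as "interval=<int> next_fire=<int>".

Answer: interval=19 next_fire=228

Derivation:
Op 1: register job_C */5 -> active={job_C:*/5}
Op 2: unregister job_C -> active={}
Op 3: register job_B */12 -> active={job_B:*/12}
Op 4: unregister job_B -> active={}
Op 5: register job_B */7 -> active={job_B:*/7}
Op 6: unregister job_B -> active={}
Op 7: register job_D */19 -> active={job_D:*/19}
Op 8: unregister job_D -> active={}
Op 9: register job_B */19 -> active={job_B:*/19}
Final interval of job_B = 19
Next fire of job_B after T=223: (223//19+1)*19 = 228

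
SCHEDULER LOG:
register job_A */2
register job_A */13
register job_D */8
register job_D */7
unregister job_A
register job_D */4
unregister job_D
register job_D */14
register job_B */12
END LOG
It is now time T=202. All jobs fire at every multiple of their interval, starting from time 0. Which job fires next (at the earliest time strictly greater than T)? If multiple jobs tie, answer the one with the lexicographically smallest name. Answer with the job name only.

Op 1: register job_A */2 -> active={job_A:*/2}
Op 2: register job_A */13 -> active={job_A:*/13}
Op 3: register job_D */8 -> active={job_A:*/13, job_D:*/8}
Op 4: register job_D */7 -> active={job_A:*/13, job_D:*/7}
Op 5: unregister job_A -> active={job_D:*/7}
Op 6: register job_D */4 -> active={job_D:*/4}
Op 7: unregister job_D -> active={}
Op 8: register job_D */14 -> active={job_D:*/14}
Op 9: register job_B */12 -> active={job_B:*/12, job_D:*/14}
  job_B: interval 12, next fire after T=202 is 204
  job_D: interval 14, next fire after T=202 is 210
Earliest = 204, winner (lex tiebreak) = job_B

Answer: job_B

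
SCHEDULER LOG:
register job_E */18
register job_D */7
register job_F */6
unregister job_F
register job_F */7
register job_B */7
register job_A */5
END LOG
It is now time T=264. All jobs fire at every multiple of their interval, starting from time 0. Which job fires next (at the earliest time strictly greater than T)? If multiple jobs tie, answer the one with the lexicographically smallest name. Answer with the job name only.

Op 1: register job_E */18 -> active={job_E:*/18}
Op 2: register job_D */7 -> active={job_D:*/7, job_E:*/18}
Op 3: register job_F */6 -> active={job_D:*/7, job_E:*/18, job_F:*/6}
Op 4: unregister job_F -> active={job_D:*/7, job_E:*/18}
Op 5: register job_F */7 -> active={job_D:*/7, job_E:*/18, job_F:*/7}
Op 6: register job_B */7 -> active={job_B:*/7, job_D:*/7, job_E:*/18, job_F:*/7}
Op 7: register job_A */5 -> active={job_A:*/5, job_B:*/7, job_D:*/7, job_E:*/18, job_F:*/7}
  job_A: interval 5, next fire after T=264 is 265
  job_B: interval 7, next fire after T=264 is 266
  job_D: interval 7, next fire after T=264 is 266
  job_E: interval 18, next fire after T=264 is 270
  job_F: interval 7, next fire after T=264 is 266
Earliest = 265, winner (lex tiebreak) = job_A

Answer: job_A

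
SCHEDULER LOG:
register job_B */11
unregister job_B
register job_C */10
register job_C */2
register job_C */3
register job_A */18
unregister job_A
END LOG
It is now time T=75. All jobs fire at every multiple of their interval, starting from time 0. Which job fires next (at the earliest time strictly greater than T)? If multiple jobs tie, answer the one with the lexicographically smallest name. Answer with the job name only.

Answer: job_C

Derivation:
Op 1: register job_B */11 -> active={job_B:*/11}
Op 2: unregister job_B -> active={}
Op 3: register job_C */10 -> active={job_C:*/10}
Op 4: register job_C */2 -> active={job_C:*/2}
Op 5: register job_C */3 -> active={job_C:*/3}
Op 6: register job_A */18 -> active={job_A:*/18, job_C:*/3}
Op 7: unregister job_A -> active={job_C:*/3}
  job_C: interval 3, next fire after T=75 is 78
Earliest = 78, winner (lex tiebreak) = job_C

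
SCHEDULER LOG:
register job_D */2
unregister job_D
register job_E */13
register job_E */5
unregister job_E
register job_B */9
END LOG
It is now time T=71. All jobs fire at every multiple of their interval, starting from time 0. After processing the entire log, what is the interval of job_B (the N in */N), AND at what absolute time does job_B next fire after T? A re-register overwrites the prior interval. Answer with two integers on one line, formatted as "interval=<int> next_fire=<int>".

Answer: interval=9 next_fire=72

Derivation:
Op 1: register job_D */2 -> active={job_D:*/2}
Op 2: unregister job_D -> active={}
Op 3: register job_E */13 -> active={job_E:*/13}
Op 4: register job_E */5 -> active={job_E:*/5}
Op 5: unregister job_E -> active={}
Op 6: register job_B */9 -> active={job_B:*/9}
Final interval of job_B = 9
Next fire of job_B after T=71: (71//9+1)*9 = 72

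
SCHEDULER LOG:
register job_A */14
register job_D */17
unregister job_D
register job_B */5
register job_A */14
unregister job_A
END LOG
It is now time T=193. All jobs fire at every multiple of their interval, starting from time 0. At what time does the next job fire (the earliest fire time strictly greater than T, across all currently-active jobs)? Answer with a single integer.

Answer: 195

Derivation:
Op 1: register job_A */14 -> active={job_A:*/14}
Op 2: register job_D */17 -> active={job_A:*/14, job_D:*/17}
Op 3: unregister job_D -> active={job_A:*/14}
Op 4: register job_B */5 -> active={job_A:*/14, job_B:*/5}
Op 5: register job_A */14 -> active={job_A:*/14, job_B:*/5}
Op 6: unregister job_A -> active={job_B:*/5}
  job_B: interval 5, next fire after T=193 is 195
Earliest fire time = 195 (job job_B)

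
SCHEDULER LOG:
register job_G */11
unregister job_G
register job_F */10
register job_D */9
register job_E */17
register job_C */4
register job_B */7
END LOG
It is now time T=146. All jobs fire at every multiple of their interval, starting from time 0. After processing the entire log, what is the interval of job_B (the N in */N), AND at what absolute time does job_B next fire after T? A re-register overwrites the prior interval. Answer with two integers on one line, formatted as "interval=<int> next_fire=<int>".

Op 1: register job_G */11 -> active={job_G:*/11}
Op 2: unregister job_G -> active={}
Op 3: register job_F */10 -> active={job_F:*/10}
Op 4: register job_D */9 -> active={job_D:*/9, job_F:*/10}
Op 5: register job_E */17 -> active={job_D:*/9, job_E:*/17, job_F:*/10}
Op 6: register job_C */4 -> active={job_C:*/4, job_D:*/9, job_E:*/17, job_F:*/10}
Op 7: register job_B */7 -> active={job_B:*/7, job_C:*/4, job_D:*/9, job_E:*/17, job_F:*/10}
Final interval of job_B = 7
Next fire of job_B after T=146: (146//7+1)*7 = 147

Answer: interval=7 next_fire=147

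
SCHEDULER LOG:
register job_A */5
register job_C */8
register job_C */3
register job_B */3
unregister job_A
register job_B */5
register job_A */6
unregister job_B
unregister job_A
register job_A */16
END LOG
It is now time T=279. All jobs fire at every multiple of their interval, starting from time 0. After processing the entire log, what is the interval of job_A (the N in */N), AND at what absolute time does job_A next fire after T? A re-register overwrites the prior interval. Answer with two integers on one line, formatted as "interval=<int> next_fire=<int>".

Op 1: register job_A */5 -> active={job_A:*/5}
Op 2: register job_C */8 -> active={job_A:*/5, job_C:*/8}
Op 3: register job_C */3 -> active={job_A:*/5, job_C:*/3}
Op 4: register job_B */3 -> active={job_A:*/5, job_B:*/3, job_C:*/3}
Op 5: unregister job_A -> active={job_B:*/3, job_C:*/3}
Op 6: register job_B */5 -> active={job_B:*/5, job_C:*/3}
Op 7: register job_A */6 -> active={job_A:*/6, job_B:*/5, job_C:*/3}
Op 8: unregister job_B -> active={job_A:*/6, job_C:*/3}
Op 9: unregister job_A -> active={job_C:*/3}
Op 10: register job_A */16 -> active={job_A:*/16, job_C:*/3}
Final interval of job_A = 16
Next fire of job_A after T=279: (279//16+1)*16 = 288

Answer: interval=16 next_fire=288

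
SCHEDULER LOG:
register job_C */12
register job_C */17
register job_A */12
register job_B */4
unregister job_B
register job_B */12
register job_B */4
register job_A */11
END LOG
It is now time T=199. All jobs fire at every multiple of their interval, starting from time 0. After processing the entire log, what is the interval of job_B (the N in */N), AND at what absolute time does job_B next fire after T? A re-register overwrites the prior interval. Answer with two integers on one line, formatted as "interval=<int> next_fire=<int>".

Op 1: register job_C */12 -> active={job_C:*/12}
Op 2: register job_C */17 -> active={job_C:*/17}
Op 3: register job_A */12 -> active={job_A:*/12, job_C:*/17}
Op 4: register job_B */4 -> active={job_A:*/12, job_B:*/4, job_C:*/17}
Op 5: unregister job_B -> active={job_A:*/12, job_C:*/17}
Op 6: register job_B */12 -> active={job_A:*/12, job_B:*/12, job_C:*/17}
Op 7: register job_B */4 -> active={job_A:*/12, job_B:*/4, job_C:*/17}
Op 8: register job_A */11 -> active={job_A:*/11, job_B:*/4, job_C:*/17}
Final interval of job_B = 4
Next fire of job_B after T=199: (199//4+1)*4 = 200

Answer: interval=4 next_fire=200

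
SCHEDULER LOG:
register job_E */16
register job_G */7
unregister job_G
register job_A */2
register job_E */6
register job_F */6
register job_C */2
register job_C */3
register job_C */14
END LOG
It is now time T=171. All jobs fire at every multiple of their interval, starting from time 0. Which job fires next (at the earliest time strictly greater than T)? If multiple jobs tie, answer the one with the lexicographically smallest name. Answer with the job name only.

Answer: job_A

Derivation:
Op 1: register job_E */16 -> active={job_E:*/16}
Op 2: register job_G */7 -> active={job_E:*/16, job_G:*/7}
Op 3: unregister job_G -> active={job_E:*/16}
Op 4: register job_A */2 -> active={job_A:*/2, job_E:*/16}
Op 5: register job_E */6 -> active={job_A:*/2, job_E:*/6}
Op 6: register job_F */6 -> active={job_A:*/2, job_E:*/6, job_F:*/6}
Op 7: register job_C */2 -> active={job_A:*/2, job_C:*/2, job_E:*/6, job_F:*/6}
Op 8: register job_C */3 -> active={job_A:*/2, job_C:*/3, job_E:*/6, job_F:*/6}
Op 9: register job_C */14 -> active={job_A:*/2, job_C:*/14, job_E:*/6, job_F:*/6}
  job_A: interval 2, next fire after T=171 is 172
  job_C: interval 14, next fire after T=171 is 182
  job_E: interval 6, next fire after T=171 is 174
  job_F: interval 6, next fire after T=171 is 174
Earliest = 172, winner (lex tiebreak) = job_A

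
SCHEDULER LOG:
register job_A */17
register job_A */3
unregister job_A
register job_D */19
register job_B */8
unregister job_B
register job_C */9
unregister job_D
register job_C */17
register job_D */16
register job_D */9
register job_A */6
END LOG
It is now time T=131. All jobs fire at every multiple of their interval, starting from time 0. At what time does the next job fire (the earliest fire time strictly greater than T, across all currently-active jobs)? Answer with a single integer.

Op 1: register job_A */17 -> active={job_A:*/17}
Op 2: register job_A */3 -> active={job_A:*/3}
Op 3: unregister job_A -> active={}
Op 4: register job_D */19 -> active={job_D:*/19}
Op 5: register job_B */8 -> active={job_B:*/8, job_D:*/19}
Op 6: unregister job_B -> active={job_D:*/19}
Op 7: register job_C */9 -> active={job_C:*/9, job_D:*/19}
Op 8: unregister job_D -> active={job_C:*/9}
Op 9: register job_C */17 -> active={job_C:*/17}
Op 10: register job_D */16 -> active={job_C:*/17, job_D:*/16}
Op 11: register job_D */9 -> active={job_C:*/17, job_D:*/9}
Op 12: register job_A */6 -> active={job_A:*/6, job_C:*/17, job_D:*/9}
  job_A: interval 6, next fire after T=131 is 132
  job_C: interval 17, next fire after T=131 is 136
  job_D: interval 9, next fire after T=131 is 135
Earliest fire time = 132 (job job_A)

Answer: 132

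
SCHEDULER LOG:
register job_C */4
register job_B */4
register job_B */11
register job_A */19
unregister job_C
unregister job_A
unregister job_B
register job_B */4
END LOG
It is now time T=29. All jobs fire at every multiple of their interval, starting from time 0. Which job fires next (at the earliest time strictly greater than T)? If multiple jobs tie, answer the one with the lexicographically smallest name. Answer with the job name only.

Answer: job_B

Derivation:
Op 1: register job_C */4 -> active={job_C:*/4}
Op 2: register job_B */4 -> active={job_B:*/4, job_C:*/4}
Op 3: register job_B */11 -> active={job_B:*/11, job_C:*/4}
Op 4: register job_A */19 -> active={job_A:*/19, job_B:*/11, job_C:*/4}
Op 5: unregister job_C -> active={job_A:*/19, job_B:*/11}
Op 6: unregister job_A -> active={job_B:*/11}
Op 7: unregister job_B -> active={}
Op 8: register job_B */4 -> active={job_B:*/4}
  job_B: interval 4, next fire after T=29 is 32
Earliest = 32, winner (lex tiebreak) = job_B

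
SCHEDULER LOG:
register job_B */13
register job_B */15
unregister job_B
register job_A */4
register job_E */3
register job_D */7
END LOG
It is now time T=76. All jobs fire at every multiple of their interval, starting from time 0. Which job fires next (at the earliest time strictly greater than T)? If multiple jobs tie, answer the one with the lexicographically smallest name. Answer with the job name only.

Answer: job_D

Derivation:
Op 1: register job_B */13 -> active={job_B:*/13}
Op 2: register job_B */15 -> active={job_B:*/15}
Op 3: unregister job_B -> active={}
Op 4: register job_A */4 -> active={job_A:*/4}
Op 5: register job_E */3 -> active={job_A:*/4, job_E:*/3}
Op 6: register job_D */7 -> active={job_A:*/4, job_D:*/7, job_E:*/3}
  job_A: interval 4, next fire after T=76 is 80
  job_D: interval 7, next fire after T=76 is 77
  job_E: interval 3, next fire after T=76 is 78
Earliest = 77, winner (lex tiebreak) = job_D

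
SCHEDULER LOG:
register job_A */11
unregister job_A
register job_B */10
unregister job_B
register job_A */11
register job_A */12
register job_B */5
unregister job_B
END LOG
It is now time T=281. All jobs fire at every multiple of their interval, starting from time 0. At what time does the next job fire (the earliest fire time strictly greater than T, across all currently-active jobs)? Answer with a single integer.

Op 1: register job_A */11 -> active={job_A:*/11}
Op 2: unregister job_A -> active={}
Op 3: register job_B */10 -> active={job_B:*/10}
Op 4: unregister job_B -> active={}
Op 5: register job_A */11 -> active={job_A:*/11}
Op 6: register job_A */12 -> active={job_A:*/12}
Op 7: register job_B */5 -> active={job_A:*/12, job_B:*/5}
Op 8: unregister job_B -> active={job_A:*/12}
  job_A: interval 12, next fire after T=281 is 288
Earliest fire time = 288 (job job_A)

Answer: 288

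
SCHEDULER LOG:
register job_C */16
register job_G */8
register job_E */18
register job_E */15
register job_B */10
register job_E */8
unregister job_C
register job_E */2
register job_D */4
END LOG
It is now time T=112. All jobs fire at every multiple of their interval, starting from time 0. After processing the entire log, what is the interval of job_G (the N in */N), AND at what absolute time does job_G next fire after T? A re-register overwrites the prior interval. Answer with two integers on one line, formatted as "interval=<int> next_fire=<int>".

Answer: interval=8 next_fire=120

Derivation:
Op 1: register job_C */16 -> active={job_C:*/16}
Op 2: register job_G */8 -> active={job_C:*/16, job_G:*/8}
Op 3: register job_E */18 -> active={job_C:*/16, job_E:*/18, job_G:*/8}
Op 4: register job_E */15 -> active={job_C:*/16, job_E:*/15, job_G:*/8}
Op 5: register job_B */10 -> active={job_B:*/10, job_C:*/16, job_E:*/15, job_G:*/8}
Op 6: register job_E */8 -> active={job_B:*/10, job_C:*/16, job_E:*/8, job_G:*/8}
Op 7: unregister job_C -> active={job_B:*/10, job_E:*/8, job_G:*/8}
Op 8: register job_E */2 -> active={job_B:*/10, job_E:*/2, job_G:*/8}
Op 9: register job_D */4 -> active={job_B:*/10, job_D:*/4, job_E:*/2, job_G:*/8}
Final interval of job_G = 8
Next fire of job_G after T=112: (112//8+1)*8 = 120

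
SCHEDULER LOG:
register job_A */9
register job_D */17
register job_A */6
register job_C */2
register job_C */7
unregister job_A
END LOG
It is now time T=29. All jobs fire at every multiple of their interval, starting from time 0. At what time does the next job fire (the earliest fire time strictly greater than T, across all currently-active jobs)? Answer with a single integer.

Answer: 34

Derivation:
Op 1: register job_A */9 -> active={job_A:*/9}
Op 2: register job_D */17 -> active={job_A:*/9, job_D:*/17}
Op 3: register job_A */6 -> active={job_A:*/6, job_D:*/17}
Op 4: register job_C */2 -> active={job_A:*/6, job_C:*/2, job_D:*/17}
Op 5: register job_C */7 -> active={job_A:*/6, job_C:*/7, job_D:*/17}
Op 6: unregister job_A -> active={job_C:*/7, job_D:*/17}
  job_C: interval 7, next fire after T=29 is 35
  job_D: interval 17, next fire after T=29 is 34
Earliest fire time = 34 (job job_D)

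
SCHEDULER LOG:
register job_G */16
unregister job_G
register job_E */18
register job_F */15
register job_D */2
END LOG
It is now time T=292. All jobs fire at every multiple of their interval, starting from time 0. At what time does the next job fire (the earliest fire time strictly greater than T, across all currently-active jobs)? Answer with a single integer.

Op 1: register job_G */16 -> active={job_G:*/16}
Op 2: unregister job_G -> active={}
Op 3: register job_E */18 -> active={job_E:*/18}
Op 4: register job_F */15 -> active={job_E:*/18, job_F:*/15}
Op 5: register job_D */2 -> active={job_D:*/2, job_E:*/18, job_F:*/15}
  job_D: interval 2, next fire after T=292 is 294
  job_E: interval 18, next fire after T=292 is 306
  job_F: interval 15, next fire after T=292 is 300
Earliest fire time = 294 (job job_D)

Answer: 294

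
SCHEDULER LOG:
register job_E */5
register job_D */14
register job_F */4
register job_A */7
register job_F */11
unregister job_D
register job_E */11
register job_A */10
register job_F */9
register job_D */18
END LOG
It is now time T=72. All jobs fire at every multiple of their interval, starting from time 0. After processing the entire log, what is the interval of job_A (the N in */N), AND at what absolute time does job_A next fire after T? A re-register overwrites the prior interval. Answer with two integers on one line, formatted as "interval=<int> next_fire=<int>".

Answer: interval=10 next_fire=80

Derivation:
Op 1: register job_E */5 -> active={job_E:*/5}
Op 2: register job_D */14 -> active={job_D:*/14, job_E:*/5}
Op 3: register job_F */4 -> active={job_D:*/14, job_E:*/5, job_F:*/4}
Op 4: register job_A */7 -> active={job_A:*/7, job_D:*/14, job_E:*/5, job_F:*/4}
Op 5: register job_F */11 -> active={job_A:*/7, job_D:*/14, job_E:*/5, job_F:*/11}
Op 6: unregister job_D -> active={job_A:*/7, job_E:*/5, job_F:*/11}
Op 7: register job_E */11 -> active={job_A:*/7, job_E:*/11, job_F:*/11}
Op 8: register job_A */10 -> active={job_A:*/10, job_E:*/11, job_F:*/11}
Op 9: register job_F */9 -> active={job_A:*/10, job_E:*/11, job_F:*/9}
Op 10: register job_D */18 -> active={job_A:*/10, job_D:*/18, job_E:*/11, job_F:*/9}
Final interval of job_A = 10
Next fire of job_A after T=72: (72//10+1)*10 = 80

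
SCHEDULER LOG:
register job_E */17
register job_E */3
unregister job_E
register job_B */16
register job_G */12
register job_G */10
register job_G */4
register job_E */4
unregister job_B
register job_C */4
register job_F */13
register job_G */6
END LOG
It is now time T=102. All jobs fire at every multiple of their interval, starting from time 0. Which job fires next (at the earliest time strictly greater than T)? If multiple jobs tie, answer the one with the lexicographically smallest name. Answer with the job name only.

Op 1: register job_E */17 -> active={job_E:*/17}
Op 2: register job_E */3 -> active={job_E:*/3}
Op 3: unregister job_E -> active={}
Op 4: register job_B */16 -> active={job_B:*/16}
Op 5: register job_G */12 -> active={job_B:*/16, job_G:*/12}
Op 6: register job_G */10 -> active={job_B:*/16, job_G:*/10}
Op 7: register job_G */4 -> active={job_B:*/16, job_G:*/4}
Op 8: register job_E */4 -> active={job_B:*/16, job_E:*/4, job_G:*/4}
Op 9: unregister job_B -> active={job_E:*/4, job_G:*/4}
Op 10: register job_C */4 -> active={job_C:*/4, job_E:*/4, job_G:*/4}
Op 11: register job_F */13 -> active={job_C:*/4, job_E:*/4, job_F:*/13, job_G:*/4}
Op 12: register job_G */6 -> active={job_C:*/4, job_E:*/4, job_F:*/13, job_G:*/6}
  job_C: interval 4, next fire after T=102 is 104
  job_E: interval 4, next fire after T=102 is 104
  job_F: interval 13, next fire after T=102 is 104
  job_G: interval 6, next fire after T=102 is 108
Earliest = 104, winner (lex tiebreak) = job_C

Answer: job_C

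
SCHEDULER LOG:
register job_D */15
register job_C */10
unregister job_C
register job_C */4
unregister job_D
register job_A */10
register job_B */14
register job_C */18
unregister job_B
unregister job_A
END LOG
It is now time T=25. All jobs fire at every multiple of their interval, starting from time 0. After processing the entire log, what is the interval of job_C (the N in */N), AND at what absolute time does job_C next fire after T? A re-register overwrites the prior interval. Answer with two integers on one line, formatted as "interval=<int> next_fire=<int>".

Answer: interval=18 next_fire=36

Derivation:
Op 1: register job_D */15 -> active={job_D:*/15}
Op 2: register job_C */10 -> active={job_C:*/10, job_D:*/15}
Op 3: unregister job_C -> active={job_D:*/15}
Op 4: register job_C */4 -> active={job_C:*/4, job_D:*/15}
Op 5: unregister job_D -> active={job_C:*/4}
Op 6: register job_A */10 -> active={job_A:*/10, job_C:*/4}
Op 7: register job_B */14 -> active={job_A:*/10, job_B:*/14, job_C:*/4}
Op 8: register job_C */18 -> active={job_A:*/10, job_B:*/14, job_C:*/18}
Op 9: unregister job_B -> active={job_A:*/10, job_C:*/18}
Op 10: unregister job_A -> active={job_C:*/18}
Final interval of job_C = 18
Next fire of job_C after T=25: (25//18+1)*18 = 36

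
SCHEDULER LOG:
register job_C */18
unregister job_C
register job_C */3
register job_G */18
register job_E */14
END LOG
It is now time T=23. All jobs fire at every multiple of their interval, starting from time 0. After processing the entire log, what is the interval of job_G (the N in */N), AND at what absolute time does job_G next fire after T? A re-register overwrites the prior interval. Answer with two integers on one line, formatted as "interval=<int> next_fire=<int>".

Op 1: register job_C */18 -> active={job_C:*/18}
Op 2: unregister job_C -> active={}
Op 3: register job_C */3 -> active={job_C:*/3}
Op 4: register job_G */18 -> active={job_C:*/3, job_G:*/18}
Op 5: register job_E */14 -> active={job_C:*/3, job_E:*/14, job_G:*/18}
Final interval of job_G = 18
Next fire of job_G after T=23: (23//18+1)*18 = 36

Answer: interval=18 next_fire=36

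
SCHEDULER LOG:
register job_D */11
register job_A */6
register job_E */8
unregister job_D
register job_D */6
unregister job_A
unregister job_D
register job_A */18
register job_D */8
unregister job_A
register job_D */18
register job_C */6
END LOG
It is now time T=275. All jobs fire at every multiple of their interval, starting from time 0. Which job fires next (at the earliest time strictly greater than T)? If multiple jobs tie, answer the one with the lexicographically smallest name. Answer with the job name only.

Answer: job_C

Derivation:
Op 1: register job_D */11 -> active={job_D:*/11}
Op 2: register job_A */6 -> active={job_A:*/6, job_D:*/11}
Op 3: register job_E */8 -> active={job_A:*/6, job_D:*/11, job_E:*/8}
Op 4: unregister job_D -> active={job_A:*/6, job_E:*/8}
Op 5: register job_D */6 -> active={job_A:*/6, job_D:*/6, job_E:*/8}
Op 6: unregister job_A -> active={job_D:*/6, job_E:*/8}
Op 7: unregister job_D -> active={job_E:*/8}
Op 8: register job_A */18 -> active={job_A:*/18, job_E:*/8}
Op 9: register job_D */8 -> active={job_A:*/18, job_D:*/8, job_E:*/8}
Op 10: unregister job_A -> active={job_D:*/8, job_E:*/8}
Op 11: register job_D */18 -> active={job_D:*/18, job_E:*/8}
Op 12: register job_C */6 -> active={job_C:*/6, job_D:*/18, job_E:*/8}
  job_C: interval 6, next fire after T=275 is 276
  job_D: interval 18, next fire after T=275 is 288
  job_E: interval 8, next fire after T=275 is 280
Earliest = 276, winner (lex tiebreak) = job_C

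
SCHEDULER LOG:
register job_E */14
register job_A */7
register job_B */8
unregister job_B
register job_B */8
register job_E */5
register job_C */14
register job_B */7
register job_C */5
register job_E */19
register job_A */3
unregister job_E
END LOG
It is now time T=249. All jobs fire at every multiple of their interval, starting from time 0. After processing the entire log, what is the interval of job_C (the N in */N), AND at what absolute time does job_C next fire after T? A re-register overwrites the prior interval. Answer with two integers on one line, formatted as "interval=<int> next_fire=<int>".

Answer: interval=5 next_fire=250

Derivation:
Op 1: register job_E */14 -> active={job_E:*/14}
Op 2: register job_A */7 -> active={job_A:*/7, job_E:*/14}
Op 3: register job_B */8 -> active={job_A:*/7, job_B:*/8, job_E:*/14}
Op 4: unregister job_B -> active={job_A:*/7, job_E:*/14}
Op 5: register job_B */8 -> active={job_A:*/7, job_B:*/8, job_E:*/14}
Op 6: register job_E */5 -> active={job_A:*/7, job_B:*/8, job_E:*/5}
Op 7: register job_C */14 -> active={job_A:*/7, job_B:*/8, job_C:*/14, job_E:*/5}
Op 8: register job_B */7 -> active={job_A:*/7, job_B:*/7, job_C:*/14, job_E:*/5}
Op 9: register job_C */5 -> active={job_A:*/7, job_B:*/7, job_C:*/5, job_E:*/5}
Op 10: register job_E */19 -> active={job_A:*/7, job_B:*/7, job_C:*/5, job_E:*/19}
Op 11: register job_A */3 -> active={job_A:*/3, job_B:*/7, job_C:*/5, job_E:*/19}
Op 12: unregister job_E -> active={job_A:*/3, job_B:*/7, job_C:*/5}
Final interval of job_C = 5
Next fire of job_C after T=249: (249//5+1)*5 = 250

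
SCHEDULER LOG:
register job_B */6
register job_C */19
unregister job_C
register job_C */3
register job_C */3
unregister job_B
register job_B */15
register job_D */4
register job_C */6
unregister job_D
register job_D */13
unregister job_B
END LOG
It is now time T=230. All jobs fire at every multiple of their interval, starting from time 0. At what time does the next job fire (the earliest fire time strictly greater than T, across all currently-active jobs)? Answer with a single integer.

Op 1: register job_B */6 -> active={job_B:*/6}
Op 2: register job_C */19 -> active={job_B:*/6, job_C:*/19}
Op 3: unregister job_C -> active={job_B:*/6}
Op 4: register job_C */3 -> active={job_B:*/6, job_C:*/3}
Op 5: register job_C */3 -> active={job_B:*/6, job_C:*/3}
Op 6: unregister job_B -> active={job_C:*/3}
Op 7: register job_B */15 -> active={job_B:*/15, job_C:*/3}
Op 8: register job_D */4 -> active={job_B:*/15, job_C:*/3, job_D:*/4}
Op 9: register job_C */6 -> active={job_B:*/15, job_C:*/6, job_D:*/4}
Op 10: unregister job_D -> active={job_B:*/15, job_C:*/6}
Op 11: register job_D */13 -> active={job_B:*/15, job_C:*/6, job_D:*/13}
Op 12: unregister job_B -> active={job_C:*/6, job_D:*/13}
  job_C: interval 6, next fire after T=230 is 234
  job_D: interval 13, next fire after T=230 is 234
Earliest fire time = 234 (job job_C)

Answer: 234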